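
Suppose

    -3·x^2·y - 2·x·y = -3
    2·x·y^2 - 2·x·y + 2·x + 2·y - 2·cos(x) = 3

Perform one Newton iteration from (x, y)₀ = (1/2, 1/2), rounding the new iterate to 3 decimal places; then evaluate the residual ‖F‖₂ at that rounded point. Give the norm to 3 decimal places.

18.447

At (1/2, 1/2): F = (2.125, -3.00517).
Jacobian J = [[-6·x·y - 2·y, -3·x^2 - 2·x], [2·y^2 - 2·y + 2·sin(x) + 2, 4·x·y - 2·x + 2]].
At the point, J = [[-2.500, -1.750], [2.45885, 2.000]] (det J = -0.69701).
Solving J·Δ = −F gives Δ = (-1.448, 3.282).
Then the next iterate is (x, y)₁ = (-0.948, 3.782).
Re-evaluating at (-0.948, 3.782): F = (-0.02602, -18.44743), so ‖F‖₂ = 18.447.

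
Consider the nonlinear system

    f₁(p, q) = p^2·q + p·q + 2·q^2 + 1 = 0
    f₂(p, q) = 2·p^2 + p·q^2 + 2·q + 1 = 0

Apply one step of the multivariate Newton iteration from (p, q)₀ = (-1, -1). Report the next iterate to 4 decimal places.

At (-1, -1): F = (3.0000, 0.0000).
Jacobian J = [[2·p·q + q, p^2 + p + 4·q], [4·p + q^2, 2·p·q + 2]].
At the point, J = [[1.0000, -4.0000], [-3.0000, 4.0000]] (det J = -8.0000).
Solving J·Δ = −F gives Δ = (1.5000, 1.1250).
Then the next iterate is (p, q)₁ = (0.5000, 0.1250).

(0.5000, 0.1250)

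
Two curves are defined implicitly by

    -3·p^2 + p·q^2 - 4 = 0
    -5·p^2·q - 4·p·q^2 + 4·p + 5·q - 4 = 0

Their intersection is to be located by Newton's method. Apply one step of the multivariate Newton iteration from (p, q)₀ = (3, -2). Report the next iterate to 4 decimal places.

(2.2931, -2.7586)

At (3, -2): F = (-19.0000, 40.0000).
Jacobian J = [[-6·p + q^2, 2·p·q], [-10·p·q - 4·q^2 + 4, -5·p^2 - 8·p·q + 5]].
At the point, J = [[-14.0000, -12.0000], [48.0000, 8.0000]] (det J = 464.0000).
Solving J·Δ = −F gives Δ = (-0.7069, -0.7586).
Then the next iterate is (p, q)₁ = (2.2931, -2.7586).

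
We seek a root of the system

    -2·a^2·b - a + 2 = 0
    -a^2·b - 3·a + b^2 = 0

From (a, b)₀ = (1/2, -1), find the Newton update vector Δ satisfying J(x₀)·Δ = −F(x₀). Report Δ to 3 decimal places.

(-1.423, 1.154)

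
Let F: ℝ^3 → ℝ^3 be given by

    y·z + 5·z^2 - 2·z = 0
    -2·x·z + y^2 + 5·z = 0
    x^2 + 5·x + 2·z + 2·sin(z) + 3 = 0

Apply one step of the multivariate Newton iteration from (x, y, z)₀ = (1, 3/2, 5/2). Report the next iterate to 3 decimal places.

At (1, 3/2, 5/2): F = (30.000, 9.750, 15.19694).
Jacobian J = [[0, z, y + 10·z - 2], [-2·z, 2·y, -2·x + 5], [2·x + 5, 0, 2·cos(z) + 2]].
At the point, J = [[0.000, 2.500, 24.500], [-5.000, 3.000, 3.000], [7.000, 0.000, 0.39771]] (det J = -457.02859).
Solving J·Δ = −F gives Δ = (-2.137, -6.223, -0.589).
Then the next iterate is (x, y, z)₁ = (-1.137, -4.723, 1.911).

(-1.137, -4.723, 1.911)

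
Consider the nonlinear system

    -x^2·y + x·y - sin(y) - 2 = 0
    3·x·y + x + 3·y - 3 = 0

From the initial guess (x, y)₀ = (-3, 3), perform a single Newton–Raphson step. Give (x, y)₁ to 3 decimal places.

At (-3, 3): F = (-38.14112, -24.000).
Jacobian J = [[-2·x·y + y, -x^2 + x - cos(y)], [3·y + 1, 3·x + 3]].
At the point, J = [[21.000, -11.01001], [10.000, -6.000]] (det J = -15.89992).
Solving J·Δ = −F gives Δ = (-2.226, -7.710).
Then the next iterate is (x, y)₁ = (-5.226, -4.710).

(-5.226, -4.710)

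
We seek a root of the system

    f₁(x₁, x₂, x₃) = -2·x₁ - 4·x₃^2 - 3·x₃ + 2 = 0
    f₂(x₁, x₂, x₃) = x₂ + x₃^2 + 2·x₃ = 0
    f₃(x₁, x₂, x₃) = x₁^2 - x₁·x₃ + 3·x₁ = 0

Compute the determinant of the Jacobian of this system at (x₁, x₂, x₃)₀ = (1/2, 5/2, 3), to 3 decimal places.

J = [[-2, 0, -8·x₃ - 3], [0, 1, 2·x₃ + 2], [2·x₁ - x₃ + 3, 0, -x₁]].
At the point, J = [[-2.000, 0.000, -27.000], [0.000, 1.000, 8.000], [1.000, 0.000, -0.500]].
det J = 28.000.

28.000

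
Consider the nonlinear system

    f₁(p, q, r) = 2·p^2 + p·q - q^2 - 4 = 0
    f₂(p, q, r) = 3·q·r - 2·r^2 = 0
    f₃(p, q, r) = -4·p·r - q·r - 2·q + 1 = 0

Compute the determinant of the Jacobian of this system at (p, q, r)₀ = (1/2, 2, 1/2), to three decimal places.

44.000

J = [[4·p + q, p - 2·q, 0], [0, 3·r, 3·q - 4·r], [-4·r, -r - 2, -4·p - q]].
At the point, J = [[4.000, -3.500, 0.000], [0.000, 1.500, 4.000], [-2.000, -2.500, -4.000]].
det J = 44.000.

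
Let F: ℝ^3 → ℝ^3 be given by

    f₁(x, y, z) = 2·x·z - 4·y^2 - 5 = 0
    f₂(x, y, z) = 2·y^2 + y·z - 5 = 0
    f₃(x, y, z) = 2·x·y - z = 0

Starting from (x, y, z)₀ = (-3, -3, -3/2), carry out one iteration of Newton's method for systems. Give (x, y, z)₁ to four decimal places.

At (-3, -3, -3/2): F = (-32.0000, 17.5000, 19.5000).
Jacobian J = [[2·z, -8·y, 2·x], [0, 4·y + z, y], [2·y, 2·x, -1]].
At the point, J = [[-3.0000, 24.0000, -6.0000], [0.0000, -13.5000, -3.0000], [-6.0000, -6.0000, -1.0000]] (det J = 931.5000).
Solving J·Δ = −F gives Δ = (1.9211, 1.4267, -0.5870).
Then the next iterate is (x, y, z)₁ = (-1.0789, -1.5733, -2.0870).

(-1.0789, -1.5733, -2.0870)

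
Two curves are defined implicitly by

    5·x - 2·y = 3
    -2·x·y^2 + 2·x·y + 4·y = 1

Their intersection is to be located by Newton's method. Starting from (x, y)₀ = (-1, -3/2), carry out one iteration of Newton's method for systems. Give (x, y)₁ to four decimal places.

(-0.4000, -2.5000)

At (-1, -3/2): F = (-5.0000, 0.5000).
Jacobian J = [[5, -2], [-2·y^2 + 2·y, -4·x·y + 2·x + 4]].
At the point, J = [[5.0000, -2.0000], [-7.5000, -4.0000]] (det J = -35.0000).
Solving J·Δ = −F gives Δ = (0.6000, -1.0000).
Then the next iterate is (x, y)₁ = (-0.4000, -2.5000).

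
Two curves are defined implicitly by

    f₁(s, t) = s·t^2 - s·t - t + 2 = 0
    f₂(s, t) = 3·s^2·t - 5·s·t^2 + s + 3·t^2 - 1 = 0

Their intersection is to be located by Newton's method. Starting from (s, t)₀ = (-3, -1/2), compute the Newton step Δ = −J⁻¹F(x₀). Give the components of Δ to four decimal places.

(1.8176, -0.3226)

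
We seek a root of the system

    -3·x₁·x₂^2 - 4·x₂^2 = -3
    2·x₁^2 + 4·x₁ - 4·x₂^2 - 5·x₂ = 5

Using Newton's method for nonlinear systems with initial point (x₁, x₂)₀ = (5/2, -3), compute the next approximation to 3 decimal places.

At (5/2, -3): F = (-100.500, -3.500).
Jacobian J = [[-3·x₂^2, -6·x₁·x₂ - 8·x₂], [4·x₁ + 4, -8·x₂ - 5]].
At the point, J = [[-27.000, 69.000], [14.000, 19.000]] (det J = -1479.000).
Solving J·Δ = −F gives Δ = (-1.128, 1.015).
Then the next iterate is (x₁, x₂)₁ = (1.372, -1.985).

(1.372, -1.985)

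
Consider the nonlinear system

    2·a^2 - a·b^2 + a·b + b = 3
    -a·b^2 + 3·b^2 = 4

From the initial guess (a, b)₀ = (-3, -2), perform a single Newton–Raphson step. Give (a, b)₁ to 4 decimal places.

(-1.7660, -1.3723)

At (-3, -2): F = (31.0000, 20.0000).
Jacobian J = [[4·a - b^2 + b, -2·a·b + a + 1], [-b^2, -2·a·b + 6·b]].
At the point, J = [[-18.0000, -14.0000], [-4.0000, -24.0000]] (det J = 376.0000).
Solving J·Δ = −F gives Δ = (1.2340, 0.6277).
Then the next iterate is (a, b)₁ = (-1.7660, -1.3723).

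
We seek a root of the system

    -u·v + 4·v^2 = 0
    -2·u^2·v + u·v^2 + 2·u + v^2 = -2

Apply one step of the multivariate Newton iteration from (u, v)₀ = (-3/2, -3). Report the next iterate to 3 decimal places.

(-0.681, -1.491)

At (-3/2, -3): F = (31.500, 8.000).
Jacobian J = [[-v, -u + 8·v], [-4·u·v + v^2 + 2, -2·u^2 + 2·u·v + 2·v]].
At the point, J = [[3.000, -22.500], [-7.000, -1.500]] (det J = -162.000).
Solving J·Δ = −F gives Δ = (0.819, 1.509).
Then the next iterate is (u, v)₁ = (-0.681, -1.491).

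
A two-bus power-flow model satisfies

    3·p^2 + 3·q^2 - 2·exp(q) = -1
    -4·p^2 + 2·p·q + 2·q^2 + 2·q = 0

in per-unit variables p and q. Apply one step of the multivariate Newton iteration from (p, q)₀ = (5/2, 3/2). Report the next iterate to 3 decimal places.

(1.333, 0.743)

At (5/2, 3/2): F = (17.53662, -10.000).
Jacobian J = [[6·p, 6·q - 2·exp(q)], [-8·p + 2·q, 2·p + 4·q + 2]].
At the point, J = [[15.000, 0.03662], [-17.000, 13.000]] (det J = 195.62257).
Solving J·Δ = −F gives Δ = (-1.167, -0.757).
Then the next iterate is (p, q)₁ = (1.333, 0.743).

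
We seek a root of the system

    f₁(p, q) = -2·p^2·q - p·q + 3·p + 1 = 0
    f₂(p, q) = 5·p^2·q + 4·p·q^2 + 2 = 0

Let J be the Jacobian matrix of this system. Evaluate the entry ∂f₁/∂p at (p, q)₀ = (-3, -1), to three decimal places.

∂f₁/∂p = -4·p·q - q + 3.
At (-3, -1) this is -8.000.

-8.000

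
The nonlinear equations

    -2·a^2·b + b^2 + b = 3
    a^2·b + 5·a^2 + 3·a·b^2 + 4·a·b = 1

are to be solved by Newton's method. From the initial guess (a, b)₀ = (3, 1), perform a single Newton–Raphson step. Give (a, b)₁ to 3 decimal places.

(0.915, 1.401)

At (3, 1): F = (-19.000, 74.000).
Jacobian J = [[-4·a·b, -2·a^2 + 2·b + 1], [2·a·b + 10·a + 3·b^2 + 4·b, a^2 + 6·a·b + 4·a]].
At the point, J = [[-12.000, -15.000], [43.000, 39.000]] (det J = 177.000).
Solving J·Δ = −F gives Δ = (-2.085, 0.401).
Then the next iterate is (a, b)₁ = (0.915, 1.401).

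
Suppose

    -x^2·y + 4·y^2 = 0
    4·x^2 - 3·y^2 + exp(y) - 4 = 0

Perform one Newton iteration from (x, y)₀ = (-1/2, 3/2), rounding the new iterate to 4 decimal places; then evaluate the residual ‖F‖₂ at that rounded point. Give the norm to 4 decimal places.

At (-1/2, 3/2): F = (8.6250, -5.268311).
Jacobian J = [[-2·x·y, -x^2 + 8·y], [8·x, -6·y + exp(y)]].
At the point, J = [[1.5000, 11.7500], [-4.0000, -4.518311]] (det J = 40.222534).
Solving J·Δ = −F gives Δ = (-0.5701, -0.6613).
Then the next iterate is (x, y)₁ = (-1.0701, 0.8387).
Re-evaluating at (-1.0701, 0.8387): F = (1.853264, 0.783561), so ‖F‖₂ = 2.0121.

2.0121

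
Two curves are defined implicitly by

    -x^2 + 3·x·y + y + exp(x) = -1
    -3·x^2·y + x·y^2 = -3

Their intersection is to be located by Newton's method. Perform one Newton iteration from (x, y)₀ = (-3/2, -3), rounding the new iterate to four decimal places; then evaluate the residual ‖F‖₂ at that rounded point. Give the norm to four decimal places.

At (-3/2, -3): F = (9.473130, 9.7500).
Jacobian J = [[-2·x + 3·y + exp(x), 3·x + 1], [-6·x·y + y^2, -3·x^2 + 2·x·y]].
At the point, J = [[-5.776870, -3.5000], [-18.0000, 2.2500]] (det J = -75.997957).
Solving J·Δ = −F gives Δ = (0.7295, 1.5026).
Then the next iterate is (x, y)₁ = (-0.7705, -1.4974).
Re-evaluating at (-0.7705, -1.4974): F = (2.832951, 3.939265), so ‖F‖₂ = 4.8522.

4.8522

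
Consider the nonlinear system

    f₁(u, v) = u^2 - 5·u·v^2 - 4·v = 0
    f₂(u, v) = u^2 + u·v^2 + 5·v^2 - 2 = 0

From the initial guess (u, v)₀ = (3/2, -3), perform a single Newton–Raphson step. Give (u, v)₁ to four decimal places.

(1.7897, -1.4045)

At (3/2, -3): F = (-53.2500, 58.7500).
Jacobian J = [[2·u - 5·v^2, -10·u·v - 4], [2·u + v^2, 2·u·v + 10·v]].
At the point, J = [[-42.0000, 41.0000], [12.0000, -39.0000]] (det J = 1146.0000).
Solving J·Δ = −F gives Δ = (0.2897, 1.5955).
Then the next iterate is (u, v)₁ = (1.7897, -1.4045).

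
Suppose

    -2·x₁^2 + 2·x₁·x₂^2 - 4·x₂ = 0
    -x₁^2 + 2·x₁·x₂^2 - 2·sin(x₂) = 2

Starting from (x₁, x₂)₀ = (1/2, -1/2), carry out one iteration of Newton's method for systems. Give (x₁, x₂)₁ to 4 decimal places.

(6.6414, -1.9924)

At (1/2, -1/2): F = (1.7500, -1.041149).
Jacobian J = [[-4·x₁ + 2·x₂^2, 4·x₁·x₂ - 4], [-2·x₁ + 2·x₂^2, 4·x₁·x₂ - 2·cos(x₂)]].
At the point, J = [[-1.5000, -5.0000], [-0.5000, -2.755165]] (det J = 1.632748).
Solving J·Δ = −F gives Δ = (6.1414, -1.4924).
Then the next iterate is (x₁, x₂)₁ = (6.6414, -1.9924).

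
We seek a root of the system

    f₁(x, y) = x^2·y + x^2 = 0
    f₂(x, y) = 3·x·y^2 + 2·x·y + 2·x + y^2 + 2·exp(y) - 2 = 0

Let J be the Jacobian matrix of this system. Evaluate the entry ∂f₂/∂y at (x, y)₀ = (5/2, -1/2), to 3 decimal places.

-2.287

∂f₂/∂y = 6·x·y + 2·x + 2·y + 2·exp(y).
At (5/2, -1/2) this is -2.287.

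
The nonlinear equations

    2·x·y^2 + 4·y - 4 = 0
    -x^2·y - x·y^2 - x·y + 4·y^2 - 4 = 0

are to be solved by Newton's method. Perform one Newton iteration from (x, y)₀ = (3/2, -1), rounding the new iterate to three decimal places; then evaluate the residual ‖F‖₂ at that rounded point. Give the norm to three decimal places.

31.661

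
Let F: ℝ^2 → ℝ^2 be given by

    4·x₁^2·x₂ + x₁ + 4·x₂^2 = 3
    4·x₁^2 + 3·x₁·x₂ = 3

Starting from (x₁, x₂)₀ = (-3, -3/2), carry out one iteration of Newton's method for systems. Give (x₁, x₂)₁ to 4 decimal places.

(-1.1282, -2.2607)

At (-3, -3/2): F = (-51.0000, 46.5000).
Jacobian J = [[8·x₁·x₂ + 1, 4·x₁^2 + 8·x₂], [8·x₁ + 3·x₂, 3·x₁]].
At the point, J = [[37.0000, 24.0000], [-28.5000, -9.0000]] (det J = 351.0000).
Solving J·Δ = −F gives Δ = (1.8718, -0.7607).
Then the next iterate is (x₁, x₂)₁ = (-1.1282, -2.2607).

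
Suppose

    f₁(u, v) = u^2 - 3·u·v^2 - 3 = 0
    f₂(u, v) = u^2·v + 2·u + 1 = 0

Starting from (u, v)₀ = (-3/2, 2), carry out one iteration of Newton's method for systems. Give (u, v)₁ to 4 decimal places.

At (-3/2, 2): F = (17.2500, 2.5000).
Jacobian J = [[2·u - 3·v^2, -6·u·v], [2·u·v + 2, u^2]].
At the point, J = [[-15.0000, 18.0000], [-4.0000, 2.2500]] (det J = 38.2500).
Solving J·Δ = −F gives Δ = (0.1618, -0.8235).
Then the next iterate is (u, v)₁ = (-1.3382, 1.1765).

(-1.3382, 1.1765)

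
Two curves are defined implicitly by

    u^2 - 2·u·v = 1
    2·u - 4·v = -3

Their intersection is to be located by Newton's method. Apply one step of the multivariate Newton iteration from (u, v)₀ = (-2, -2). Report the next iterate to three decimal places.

(-3.000, -0.750)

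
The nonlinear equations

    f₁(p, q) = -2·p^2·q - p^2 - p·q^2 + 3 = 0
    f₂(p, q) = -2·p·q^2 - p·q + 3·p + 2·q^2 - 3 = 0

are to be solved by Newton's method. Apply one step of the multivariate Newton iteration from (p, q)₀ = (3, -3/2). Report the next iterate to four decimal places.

(1.3846, -1.6667)

At (3, -3/2): F = (14.2500, 1.5000).
Jacobian J = [[-4·p·q - 2·p - q^2, -2·p^2 - 2·p·q], [-2·q^2 - q + 3, -4·p·q - p + 4·q]].
At the point, J = [[9.7500, -9.0000], [0.0000, 9.0000]] (det J = 87.7500).
Solving J·Δ = −F gives Δ = (-1.6154, -0.1667).
Then the next iterate is (p, q)₁ = (1.3846, -1.6667).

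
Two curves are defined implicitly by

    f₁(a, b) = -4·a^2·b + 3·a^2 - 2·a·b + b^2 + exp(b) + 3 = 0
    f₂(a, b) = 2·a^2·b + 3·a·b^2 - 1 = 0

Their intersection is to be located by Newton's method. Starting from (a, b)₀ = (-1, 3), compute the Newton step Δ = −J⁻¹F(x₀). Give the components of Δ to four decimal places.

At (-1, 3): F = (29.085537, -22.0000).
Jacobian J = [[-8·a·b + 6·a - 2·b, -4·a^2 - 2·a + 2·b + exp(b)], [4·a·b + 3·b^2, 2·a^2 + 6·a·b]].
At the point, J = [[12.0000, 24.085537], [15.0000, -16.0000]] (det J = -553.283054).
Solving J·Δ = −F gives Δ = (0.1166, -1.2657).

(0.1166, -1.2657)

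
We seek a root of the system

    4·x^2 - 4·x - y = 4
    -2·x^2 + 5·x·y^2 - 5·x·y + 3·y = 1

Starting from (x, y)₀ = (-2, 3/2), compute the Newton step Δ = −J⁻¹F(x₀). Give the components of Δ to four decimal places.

At (-2, 3/2): F = (18.5000, -12.0000).
Jacobian J = [[8·x - 4, -1], [-4·x + 5·y^2 - 5·y, 10·x·y - 5·x + 3]].
At the point, J = [[-20.0000, -1.0000], [11.7500, -17.0000]] (det J = 351.7500).
Solving J·Δ = −F gives Δ = (0.9282, -0.0643).

(0.9282, -0.0643)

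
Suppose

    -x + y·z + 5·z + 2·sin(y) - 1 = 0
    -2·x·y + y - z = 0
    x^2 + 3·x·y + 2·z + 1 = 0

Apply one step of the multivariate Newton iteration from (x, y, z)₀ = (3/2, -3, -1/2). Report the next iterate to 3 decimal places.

(1.141, -2.188, 2.219)

At (3/2, -3, -1/2): F = (-3.78224, 6.500, -11.250).
Jacobian J = [[-1, z + 2·cos(y), y + 5], [-2·y, -2·x + 1, -1], [2·x + 3·y, 3·x, 2]].
At the point, J = [[-1.000, -2.47998, 2.000], [6.000, -2.000, -1.000], [-6.000, 4.500, 2.000]] (det J = 44.37991).
Solving J·Δ = −F gives Δ = (-0.359, 0.812, 2.719).
Then the next iterate is (x, y, z)₁ = (1.141, -2.188, 2.219).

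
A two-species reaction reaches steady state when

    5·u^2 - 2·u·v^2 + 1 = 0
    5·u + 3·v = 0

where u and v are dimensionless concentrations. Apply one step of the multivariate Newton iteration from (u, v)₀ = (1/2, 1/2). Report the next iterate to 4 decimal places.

(-0.0405, 0.0676)

At (1/2, 1/2): F = (2.0000, 4.0000).
Jacobian J = [[10·u - 2·v^2, -4·u·v], [5, 3]].
At the point, J = [[4.5000, -1.0000], [5.0000, 3.0000]] (det J = 18.5000).
Solving J·Δ = −F gives Δ = (-0.5405, -0.4324).
Then the next iterate is (u, v)₁ = (-0.0405, 0.0676).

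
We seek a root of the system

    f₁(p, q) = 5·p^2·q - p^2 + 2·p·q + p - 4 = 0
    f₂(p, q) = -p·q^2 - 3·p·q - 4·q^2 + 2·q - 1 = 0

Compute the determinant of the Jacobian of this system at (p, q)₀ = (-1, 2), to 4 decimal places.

J = [[10·p·q - 2·p + 2·q + 1, 5·p^2 + 2·p], [-q^2 - 3·q, -2·p·q - 3·p - 8·q + 2]].
At the point, J = [[-13.0000, 3.0000], [-10.0000, -7.0000]].
det J = 121.0000.

121.0000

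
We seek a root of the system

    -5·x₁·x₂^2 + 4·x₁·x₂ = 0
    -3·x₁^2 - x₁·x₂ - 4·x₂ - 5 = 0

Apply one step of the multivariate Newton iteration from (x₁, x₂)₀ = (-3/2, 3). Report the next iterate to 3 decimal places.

(2.639, 5.233)

At (-3/2, 3): F = (49.500, -19.250).
Jacobian J = [[-5·x₂^2 + 4·x₂, -10·x₁·x₂ + 4·x₁], [-6·x₁ - x₂, -x₁ - 4]].
At the point, J = [[-33.000, 39.000], [6.000, -2.500]] (det J = -151.500).
Solving J·Δ = −F gives Δ = (4.139, 2.233).
Then the next iterate is (x₁, x₂)₁ = (2.639, 5.233).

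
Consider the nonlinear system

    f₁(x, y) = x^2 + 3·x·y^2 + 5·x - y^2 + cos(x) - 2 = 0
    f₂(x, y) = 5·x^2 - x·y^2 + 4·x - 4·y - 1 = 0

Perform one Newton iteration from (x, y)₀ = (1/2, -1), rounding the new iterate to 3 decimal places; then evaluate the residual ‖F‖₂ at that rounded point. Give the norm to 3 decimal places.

2.375

At (1/2, -1): F = (2.12758, 5.750).
Jacobian J = [[2·x + 3·y^2 - sin(x) + 5, 6·x·y - 2·y], [10·x - y^2 + 4, -2·x·y - 4]].
At the point, J = [[8.52057, -1.000], [8.000, -3.000]] (det J = -17.56172).
Solving J·Δ = −F gives Δ = (-0.036, 1.821).
Then the next iterate is (x, y)₁ = (0.464, 0.821).
Re-evaluating at (0.464, 0.821): F = (1.69379, -1.66428), so ‖F‖₂ = 2.375.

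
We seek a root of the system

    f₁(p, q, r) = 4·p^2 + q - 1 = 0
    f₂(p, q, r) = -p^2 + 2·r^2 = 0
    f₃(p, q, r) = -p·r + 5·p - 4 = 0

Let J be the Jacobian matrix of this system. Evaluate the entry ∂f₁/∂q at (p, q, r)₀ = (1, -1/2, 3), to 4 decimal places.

1.0000

∂f₁/∂q = 1.
At (1, -1/2, 3) this is 1.0000.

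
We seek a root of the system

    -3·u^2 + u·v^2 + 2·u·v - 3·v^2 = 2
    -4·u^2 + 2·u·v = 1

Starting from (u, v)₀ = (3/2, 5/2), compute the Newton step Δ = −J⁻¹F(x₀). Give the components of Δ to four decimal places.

(-1.7424, -3.2323)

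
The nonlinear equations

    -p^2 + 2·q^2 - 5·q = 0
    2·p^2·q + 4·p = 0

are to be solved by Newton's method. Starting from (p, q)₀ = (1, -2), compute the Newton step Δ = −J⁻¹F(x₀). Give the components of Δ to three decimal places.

At (1, -2): F = (17.000, 0.000).
Jacobian J = [[-2·p, 4·q - 5], [4·p·q + 4, 2·p^2]].
At the point, J = [[-2.000, -13.000], [-4.000, 2.000]] (det J = -56.000).
Solving J·Δ = −F gives Δ = (0.607, 1.214).

(0.607, 1.214)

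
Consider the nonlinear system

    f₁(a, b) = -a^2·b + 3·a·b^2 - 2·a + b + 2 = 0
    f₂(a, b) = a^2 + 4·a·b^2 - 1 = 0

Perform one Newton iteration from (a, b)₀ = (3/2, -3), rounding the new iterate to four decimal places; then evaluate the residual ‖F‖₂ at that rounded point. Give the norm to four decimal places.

At (3/2, -3): F = (43.2500, 55.2500).
Jacobian J = [[-2·a·b + 3·b^2 - 2, -a^2 + 6·a·b + 1], [2·a + 4·b^2, 8·a·b]].
At the point, J = [[34.0000, -28.2500], [39.0000, -36.0000]] (det J = -122.2500).
Solving J·Δ = −F gives Δ = (0.0312, 1.5685).
Then the next iterate is (a, b)₁ = (1.5312, -1.4315).
Re-evaluating at (1.5312, -1.4315): F = (10.275526, 13.895466), so ‖F‖₂ = 17.2821.

17.2821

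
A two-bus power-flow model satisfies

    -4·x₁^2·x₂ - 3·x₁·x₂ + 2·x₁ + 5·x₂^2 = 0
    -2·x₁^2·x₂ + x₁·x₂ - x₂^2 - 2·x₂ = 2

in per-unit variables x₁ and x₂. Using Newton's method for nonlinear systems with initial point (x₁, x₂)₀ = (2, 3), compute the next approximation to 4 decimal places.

(1.4478, 1.3284)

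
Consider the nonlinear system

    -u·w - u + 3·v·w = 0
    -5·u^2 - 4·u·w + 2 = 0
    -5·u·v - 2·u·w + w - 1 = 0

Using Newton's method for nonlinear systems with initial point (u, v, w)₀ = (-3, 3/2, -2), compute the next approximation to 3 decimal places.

At (-3, 3/2, -2): F = (-12.000, -67.000, 7.500).
Jacobian J = [[-w - 1, 3·w, -u + 3·v], [-10·u - 4·w, 0, -4·u], [-5·v - 2·w, -5·u, -2·u + 1]].
At the point, J = [[1.000, -6.000, 7.500], [38.000, 0.000, 12.000], [-3.500, 15.000, 7.000]] (det J = 5943.000).
Solving J·Δ = −F gives Δ = (1.469, -0.592, 0.931).
Then the next iterate is (u, v, w)₁ = (-1.531, 0.908, -1.069).

(-1.531, 0.908, -1.069)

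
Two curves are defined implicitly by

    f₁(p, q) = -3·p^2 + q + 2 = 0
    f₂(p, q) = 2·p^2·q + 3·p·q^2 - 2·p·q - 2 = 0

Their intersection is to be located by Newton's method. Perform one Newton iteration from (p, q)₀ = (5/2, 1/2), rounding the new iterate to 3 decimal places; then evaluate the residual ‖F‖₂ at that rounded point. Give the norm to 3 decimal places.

3.485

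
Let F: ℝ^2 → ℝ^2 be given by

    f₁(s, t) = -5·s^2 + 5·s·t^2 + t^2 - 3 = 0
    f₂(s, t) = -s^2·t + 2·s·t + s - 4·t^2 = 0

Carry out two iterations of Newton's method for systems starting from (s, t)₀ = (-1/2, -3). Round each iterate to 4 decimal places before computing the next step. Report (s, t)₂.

(-0.1744, -0.7257)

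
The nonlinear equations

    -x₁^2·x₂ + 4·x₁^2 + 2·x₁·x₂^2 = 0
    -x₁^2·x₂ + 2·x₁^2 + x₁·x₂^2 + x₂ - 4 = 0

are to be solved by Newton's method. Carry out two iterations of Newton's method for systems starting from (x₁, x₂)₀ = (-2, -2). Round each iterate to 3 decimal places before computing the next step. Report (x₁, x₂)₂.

(-2.219, -2.750)

At (-2, -2): F = (8.000, 2.000).
Jacobian J = [[-2·x₁·x₂ + 8·x₁ + 2·x₂^2, -x₁^2 + 4·x₁·x₂], [-2·x₁·x₂ + 4·x₁ + x₂^2, -x₁^2 + 2·x₁·x₂ + 1]].
At the point, J = [[-16.000, 12.000], [-12.000, 5.000]] (det J = 64.000).
Solving J·Δ = −F gives Δ = (-0.250, -1.000).
Then the next iterate is (x₁, x₂)₁ = (-2.250, -3.000).
Round to (-2.250, -3.000) and repeat: F = (-5.06250, -1.93750), J = [[-13.500, 21.93750], [-13.500, 9.43750]].
Δ = (0.031, 0.250), so (x₁, x₂)₂ = (-2.219, -2.750).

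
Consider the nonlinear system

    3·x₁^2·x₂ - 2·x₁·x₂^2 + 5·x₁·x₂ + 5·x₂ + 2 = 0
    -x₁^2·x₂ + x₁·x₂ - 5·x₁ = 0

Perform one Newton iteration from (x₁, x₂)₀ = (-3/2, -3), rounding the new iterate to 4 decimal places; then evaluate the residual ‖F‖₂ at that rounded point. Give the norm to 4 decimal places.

4.8671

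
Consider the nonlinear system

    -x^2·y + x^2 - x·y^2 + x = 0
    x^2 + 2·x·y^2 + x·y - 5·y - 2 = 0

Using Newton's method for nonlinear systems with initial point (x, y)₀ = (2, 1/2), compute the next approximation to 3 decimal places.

(1.618, 0.908)

At (2, 1/2): F = (3.500, 1.500).
Jacobian J = [[-2·x·y + 2·x - y^2 + 1, -x^2 - 2·x·y], [2·x + 2·y^2 + y, 4·x·y + x - 5]].
At the point, J = [[2.750, -6.000], [5.000, 1.000]] (det J = 32.750).
Solving J·Δ = −F gives Δ = (-0.382, 0.408).
Then the next iterate is (x, y)₁ = (1.618, 0.908).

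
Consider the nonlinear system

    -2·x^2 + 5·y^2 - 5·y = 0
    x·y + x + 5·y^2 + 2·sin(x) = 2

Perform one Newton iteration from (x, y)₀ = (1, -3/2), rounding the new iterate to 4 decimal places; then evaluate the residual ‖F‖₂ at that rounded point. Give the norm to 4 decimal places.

4.0140

At (1, -3/2): F = (16.7500, 10.432942).
Jacobian J = [[-4·x, 10·y - 5], [y + 2·cos(x) + 1, x + 10·y]].
At the point, J = [[-4.0000, -20.0000], [0.580605, -14.0000]] (det J = 67.612092).
Solving J·Δ = −F gives Δ = (0.3822, 0.7611).
Then the next iterate is (x, y)₁ = (1.3822, -0.7389).
Re-evaluating at (1.3822, -0.7389): F = (2.603412, 3.055295), so ‖F‖₂ = 4.0140.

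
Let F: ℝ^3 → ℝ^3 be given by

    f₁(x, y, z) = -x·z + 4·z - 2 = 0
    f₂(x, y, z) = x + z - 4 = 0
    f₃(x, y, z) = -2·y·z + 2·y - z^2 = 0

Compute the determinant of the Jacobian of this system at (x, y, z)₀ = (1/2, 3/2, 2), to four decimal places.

-11.0000

J = [[-z, 0, -x + 4], [1, 0, 1], [0, -2·z + 2, -2·y - 2·z]].
At the point, J = [[-2.0000, 0.0000, 3.5000], [1.0000, 0.0000, 1.0000], [0.0000, -2.0000, -7.0000]].
det J = -11.0000.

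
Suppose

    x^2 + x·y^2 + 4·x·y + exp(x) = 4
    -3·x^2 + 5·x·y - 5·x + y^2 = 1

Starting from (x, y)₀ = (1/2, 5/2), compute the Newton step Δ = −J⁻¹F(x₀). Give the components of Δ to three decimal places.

(-0.066, -1.060)

At (1/2, 5/2): F = (6.02372, 8.250).
Jacobian J = [[2·x + y^2 + 4·y + exp(x), 2·x·y + 4·x], [-6·x + 5·y - 5, 5·x + 2·y]].
At the point, J = [[18.89872, 4.500], [4.500, 7.500]] (det J = 121.49041).
Solving J·Δ = −F gives Δ = (-0.066, -1.060).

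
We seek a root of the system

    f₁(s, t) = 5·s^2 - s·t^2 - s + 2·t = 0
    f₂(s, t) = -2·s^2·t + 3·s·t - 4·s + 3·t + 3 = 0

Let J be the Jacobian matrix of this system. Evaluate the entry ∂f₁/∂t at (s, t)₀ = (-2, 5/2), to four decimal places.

∂f₁/∂t = -2·s·t + 2.
At (-2, 5/2) this is 12.0000.

12.0000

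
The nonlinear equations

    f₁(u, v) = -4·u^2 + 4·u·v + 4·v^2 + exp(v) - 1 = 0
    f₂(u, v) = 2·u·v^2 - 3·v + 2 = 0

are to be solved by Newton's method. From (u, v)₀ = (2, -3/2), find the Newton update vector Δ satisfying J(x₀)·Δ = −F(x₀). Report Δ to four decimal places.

At (2, -3/2): F = (-19.776870, 15.5000).
Jacobian J = [[-8·u + 4·v, 4·u + 8·v + exp(v)], [2·v^2, 4·u·v - 3]].
At the point, J = [[-22.0000, -3.776870], [4.5000, -15.0000]] (det J = 346.995914).
Solving J·Δ = −F gives Δ = (-1.0236, 0.7262).

(-1.0236, 0.7262)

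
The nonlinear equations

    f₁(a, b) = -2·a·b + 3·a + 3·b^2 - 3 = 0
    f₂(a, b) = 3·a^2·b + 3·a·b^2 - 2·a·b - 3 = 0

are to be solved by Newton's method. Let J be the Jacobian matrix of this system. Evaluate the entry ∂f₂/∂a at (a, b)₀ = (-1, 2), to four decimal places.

∂f₂/∂a = 6·a·b + 3·b^2 - 2·b.
At (-1, 2) this is -4.0000.

-4.0000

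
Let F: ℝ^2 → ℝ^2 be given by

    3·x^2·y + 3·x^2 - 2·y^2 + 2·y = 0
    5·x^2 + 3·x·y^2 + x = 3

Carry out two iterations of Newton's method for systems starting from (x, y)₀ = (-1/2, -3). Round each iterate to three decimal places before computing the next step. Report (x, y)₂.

(2.570, -0.824)

At (-1/2, -3): F = (-25.500, -15.750).
Jacobian J = [[6·x·y + 6·x, 3·x^2 - 4·y + 2], [10·x + 3·y^2 + 1, 6·x·y]].
At the point, J = [[6.000, 14.750], [23.000, 9.000]] (det J = -285.250).
Solving J·Δ = −F gives Δ = (0.010, 1.725).
Then the next iterate is (x, y)₁ = (-0.490, -1.275).
Round to (-0.490, -1.275) and repeat: F = (-5.99933, -4.67917), J = [[0.80850, 7.82030], [0.97687, 3.74850]].
Δ = (3.060, 0.451), so (x, y)₂ = (2.570, -0.824).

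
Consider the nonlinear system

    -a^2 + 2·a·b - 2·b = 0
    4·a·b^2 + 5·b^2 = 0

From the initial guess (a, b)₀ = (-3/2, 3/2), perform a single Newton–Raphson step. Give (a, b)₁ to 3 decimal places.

(-2.167, -1.250)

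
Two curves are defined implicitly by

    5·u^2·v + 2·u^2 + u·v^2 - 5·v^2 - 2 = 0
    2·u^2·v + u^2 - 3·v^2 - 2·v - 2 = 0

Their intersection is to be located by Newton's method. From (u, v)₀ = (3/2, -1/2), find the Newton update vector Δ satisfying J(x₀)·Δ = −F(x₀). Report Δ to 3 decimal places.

(0.555, 0.318)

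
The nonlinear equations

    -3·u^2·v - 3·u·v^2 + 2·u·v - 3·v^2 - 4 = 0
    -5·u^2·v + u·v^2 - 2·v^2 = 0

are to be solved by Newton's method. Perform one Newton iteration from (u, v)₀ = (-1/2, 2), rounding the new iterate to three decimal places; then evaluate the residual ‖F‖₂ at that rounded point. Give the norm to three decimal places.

At (-1/2, 2): F = (-13.500, -12.500).
Jacobian J = [[-6·u·v - 3·v^2 + 2·v, -3·u^2 - 6·u·v + 2·u - 6·v], [-10·u·v + v^2, -5·u^2 + 2·u·v - 4·v]].
At the point, J = [[-2.000, -7.750], [14.000, -11.250]] (det J = 131.000).
Solving J·Δ = −F gives Δ = (-0.420, -1.634).
Then the next iterate is (u, v)₁ = (-0.920, 0.366).
Re-evaluating at (-0.920, 0.366): F = (-5.63494, -1.94006), so ‖F‖₂ = 5.960.

5.960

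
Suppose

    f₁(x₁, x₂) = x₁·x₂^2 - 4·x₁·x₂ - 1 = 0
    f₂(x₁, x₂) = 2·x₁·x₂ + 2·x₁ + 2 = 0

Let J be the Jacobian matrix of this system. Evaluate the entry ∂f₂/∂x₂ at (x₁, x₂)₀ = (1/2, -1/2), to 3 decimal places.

1.000

∂f₂/∂x₂ = 2·x₁.
At (1/2, -1/2) this is 1.000.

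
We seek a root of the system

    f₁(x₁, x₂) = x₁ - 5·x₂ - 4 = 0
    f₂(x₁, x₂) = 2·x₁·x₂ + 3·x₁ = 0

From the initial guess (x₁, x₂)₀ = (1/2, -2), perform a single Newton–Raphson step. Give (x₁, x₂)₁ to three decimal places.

(1.500, -0.500)

At (1/2, -2): F = (6.500, -0.500).
Jacobian J = [[1, -5], [2·x₂ + 3, 2·x₁]].
At the point, J = [[1.000, -5.000], [-1.000, 1.000]] (det J = -4.000).
Solving J·Δ = −F gives Δ = (1.000, 1.500).
Then the next iterate is (x₁, x₂)₁ = (1.500, -0.500).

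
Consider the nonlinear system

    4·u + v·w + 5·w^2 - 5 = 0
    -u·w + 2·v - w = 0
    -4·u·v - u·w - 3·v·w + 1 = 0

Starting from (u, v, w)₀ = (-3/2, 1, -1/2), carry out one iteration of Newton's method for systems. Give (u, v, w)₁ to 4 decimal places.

At (-3/2, 1, -1/2): F = (-10.2500, 1.7500, 7.7500).
Jacobian J = [[4, w, v + 10·w], [-w, 2, -u - 1], [-4·v - w, -4·u - 3·w, -u - 3·v]].
At the point, J = [[4.0000, -0.5000, -4.0000], [0.5000, 2.0000, 0.5000], [-3.5000, 7.5000, -1.5000]] (det J = -69.5000).
Solving J·Δ = −F gives Δ = (1.0854, -0.8022, -1.3768).
Then the next iterate is (u, v, w)₁ = (-0.4146, 0.1978, -1.8768).

(-0.4146, 0.1978, -1.8768)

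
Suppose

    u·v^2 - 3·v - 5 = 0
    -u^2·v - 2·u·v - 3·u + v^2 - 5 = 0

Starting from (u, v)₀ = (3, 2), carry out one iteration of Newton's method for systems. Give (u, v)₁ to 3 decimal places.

(0.252, 3.110)

At (3, 2): F = (1.000, -40.000).
Jacobian J = [[v^2, 2·u·v - 3], [-2·u·v - 2·v - 3, -u^2 - 2·u + 2·v]].
At the point, J = [[4.000, 9.000], [-19.000, -11.000]] (det J = 127.000).
Solving J·Δ = −F gives Δ = (-2.748, 1.110).
Then the next iterate is (u, v)₁ = (0.252, 3.110).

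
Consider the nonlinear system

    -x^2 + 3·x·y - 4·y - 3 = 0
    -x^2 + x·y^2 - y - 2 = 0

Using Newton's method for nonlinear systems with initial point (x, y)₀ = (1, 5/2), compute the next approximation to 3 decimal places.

(1.962, 1.290)

At (1, 5/2): F = (-6.500, 0.750).
Jacobian J = [[-2·x + 3·y, 3·x - 4], [-2·x + y^2, 2·x·y - 1]].
At the point, J = [[5.500, -1.000], [4.250, 4.000]] (det J = 26.250).
Solving J·Δ = −F gives Δ = (0.962, -1.210).
Then the next iterate is (x, y)₁ = (1.962, 1.290).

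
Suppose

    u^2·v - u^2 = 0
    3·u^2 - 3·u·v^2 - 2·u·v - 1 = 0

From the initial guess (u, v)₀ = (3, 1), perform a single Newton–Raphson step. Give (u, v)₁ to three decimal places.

At (3, 1): F = (0.000, 11.000).
Jacobian J = [[2·u·v - 2·u, u^2], [6·u - 3·v^2 - 2·v, -6·u·v - 2·u]].
At the point, J = [[0.000, 9.000], [13.000, -24.000]] (det J = -117.000).
Solving J·Δ = −F gives Δ = (-0.846, 0.000).
Then the next iterate is (u, v)₁ = (2.154, 1.000).

(2.154, 1.000)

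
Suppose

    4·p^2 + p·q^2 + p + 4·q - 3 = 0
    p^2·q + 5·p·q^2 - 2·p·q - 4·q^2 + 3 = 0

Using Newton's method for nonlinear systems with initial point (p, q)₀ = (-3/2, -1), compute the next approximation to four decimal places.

At (-3/2, -1): F = (-1.0000, -13.7500).
Jacobian J = [[8·p + q^2 + 1, 2·p·q + 4], [2·p·q + 5·q^2 - 2·q, p^2 + 10·p·q - 2·p - 8·q]].
At the point, J = [[-10.0000, 7.0000], [10.0000, 28.2500]] (det J = -352.5000).
Solving J·Δ = −F gives Δ = (0.1929, 0.4184).
Then the next iterate is (p, q)₁ = (-1.3071, -0.5816).

(-1.3071, -0.5816)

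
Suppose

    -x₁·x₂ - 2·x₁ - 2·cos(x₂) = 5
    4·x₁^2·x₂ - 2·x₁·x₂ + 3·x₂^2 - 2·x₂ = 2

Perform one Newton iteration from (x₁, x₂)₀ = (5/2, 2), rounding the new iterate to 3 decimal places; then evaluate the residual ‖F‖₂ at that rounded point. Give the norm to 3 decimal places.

At (5/2, 2): F = (-14.16771, 46.000).
Jacobian J = [[-x₂ - 2, -x₁ + 2·sin(x₂)], [8·x₁·x₂ - 2·x₂, 4·x₁^2 - 2·x₁ + 6·x₂ - 2]].
At the point, J = [[-4.000, -0.68141], [36.000, 30.000]] (det J = -95.46941).
Solving J·Δ = −F gives Δ = (-4.124, 3.415).
Then the next iterate is (x₁, x₂)₁ = (-1.624, 5.415).
Re-evaluating at (-1.624, 5.415): F = (5.74953, 149.85016), so ‖F‖₂ = 149.960.

149.960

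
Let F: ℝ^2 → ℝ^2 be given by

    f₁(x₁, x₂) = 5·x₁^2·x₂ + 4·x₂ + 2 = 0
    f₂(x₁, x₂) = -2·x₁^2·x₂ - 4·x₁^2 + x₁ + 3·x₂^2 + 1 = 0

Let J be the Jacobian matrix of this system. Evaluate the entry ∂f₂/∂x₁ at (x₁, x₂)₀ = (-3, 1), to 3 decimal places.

37.000

∂f₂/∂x₁ = -4·x₁·x₂ - 8·x₁ + 1.
At (-3, 1) this is 37.000.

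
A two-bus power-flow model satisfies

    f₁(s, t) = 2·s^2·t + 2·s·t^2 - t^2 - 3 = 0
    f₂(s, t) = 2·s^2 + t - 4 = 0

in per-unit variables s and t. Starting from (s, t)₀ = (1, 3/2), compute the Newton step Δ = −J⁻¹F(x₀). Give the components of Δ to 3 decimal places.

At (1, 3/2): F = (2.250, -0.500).
Jacobian J = [[4·s·t + 2·t^2, 2·s^2 + 4·s·t - 2·t], [4·s, 1]].
At the point, J = [[10.500, 5.000], [4.000, 1.000]] (det J = -9.500).
Solving J·Δ = −F gives Δ = (0.500, -1.500).

(0.500, -1.500)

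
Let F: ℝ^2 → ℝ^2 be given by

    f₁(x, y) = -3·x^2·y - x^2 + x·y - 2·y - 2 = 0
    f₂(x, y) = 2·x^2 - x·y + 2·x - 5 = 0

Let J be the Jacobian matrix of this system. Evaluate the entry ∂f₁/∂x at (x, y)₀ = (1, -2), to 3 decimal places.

∂f₁/∂x = -6·x·y - 2·x + y.
At (1, -2) this is 8.000.

8.000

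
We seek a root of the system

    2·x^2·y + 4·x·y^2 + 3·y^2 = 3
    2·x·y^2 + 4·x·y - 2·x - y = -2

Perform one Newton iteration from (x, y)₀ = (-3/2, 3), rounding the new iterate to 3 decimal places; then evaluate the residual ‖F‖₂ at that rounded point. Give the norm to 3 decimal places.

66.511

At (-3/2, 3): F = (-16.500, -43.000).
Jacobian J = [[4·x·y + 4·y^2, 2·x^2 + 8·x·y + 6·y], [2·y^2 + 4·y - 2, 4·x·y + 4·x - 1]].
At the point, J = [[18.000, -13.500], [28.000, -25.000]] (det J = -72.000).
Solving J·Δ = −F gives Δ = (-2.333, -4.333).
Then the next iterate is (x, y)₁ = (-3.833, -1.333).
Re-evaluating at (-3.833, -1.333): F = (-64.08117, 17.81492), so ‖F‖₂ = 66.511.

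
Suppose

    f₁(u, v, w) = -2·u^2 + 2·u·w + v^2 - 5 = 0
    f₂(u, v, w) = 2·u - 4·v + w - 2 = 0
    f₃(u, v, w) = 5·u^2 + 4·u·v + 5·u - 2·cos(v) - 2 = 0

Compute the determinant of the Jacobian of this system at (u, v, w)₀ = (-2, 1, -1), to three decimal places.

242.439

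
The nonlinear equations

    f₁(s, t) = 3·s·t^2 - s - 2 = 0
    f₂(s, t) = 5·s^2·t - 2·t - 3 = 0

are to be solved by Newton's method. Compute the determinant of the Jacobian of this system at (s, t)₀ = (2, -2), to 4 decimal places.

-762.0000

J = [[3·t^2 - 1, 6·s·t], [10·s·t, 5·s^2 - 2]].
At the point, J = [[11.0000, -24.0000], [-40.0000, 18.0000]].
det J = -762.0000.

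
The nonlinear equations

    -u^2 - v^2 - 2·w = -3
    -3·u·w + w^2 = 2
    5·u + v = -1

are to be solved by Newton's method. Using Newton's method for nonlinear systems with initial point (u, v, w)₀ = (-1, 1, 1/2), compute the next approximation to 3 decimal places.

(-0.456, 1.278, 0.767)

At (-1, 1, 1/2): F = (0.000, -0.250, -3.000).
Jacobian J = [[-2·u, -2·v, -2], [-3·w, 0, -3·u + 2·w], [5, 1, 0]].
At the point, J = [[2.000, -2.000, -2.000], [-1.500, 0.000, 4.000], [5.000, 1.000, 0.000]] (det J = -45.000).
Solving J·Δ = −F gives Δ = (0.544, 0.278, 0.267).
Then the next iterate is (u, v, w)₁ = (-0.456, 1.278, 0.767).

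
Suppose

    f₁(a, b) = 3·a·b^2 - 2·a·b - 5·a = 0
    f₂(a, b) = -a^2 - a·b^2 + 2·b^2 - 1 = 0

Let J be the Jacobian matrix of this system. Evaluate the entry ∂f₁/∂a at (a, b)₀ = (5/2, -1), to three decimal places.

0.000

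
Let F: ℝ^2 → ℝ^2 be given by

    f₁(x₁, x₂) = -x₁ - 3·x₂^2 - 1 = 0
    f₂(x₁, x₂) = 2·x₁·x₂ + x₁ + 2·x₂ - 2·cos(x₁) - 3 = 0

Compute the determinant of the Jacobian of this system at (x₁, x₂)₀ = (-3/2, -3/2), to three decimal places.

J = [[-1, -6·x₂], [2·x₂ + 2·sin(x₁) + 1, 2·x₁ + 2]].
At the point, J = [[-1.000, 9.000], [-3.99499, -1.000]].
det J = 36.955.

36.955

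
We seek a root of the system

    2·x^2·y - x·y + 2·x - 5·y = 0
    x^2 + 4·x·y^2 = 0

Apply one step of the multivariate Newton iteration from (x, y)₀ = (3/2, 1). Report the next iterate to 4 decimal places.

At (3/2, 1): F = (1.0000, 8.2500).
Jacobian J = [[4·x·y - y + 2, 2·x^2 - x - 5], [2·x + 4·y^2, 8·x·y]].
At the point, J = [[7.0000, -2.0000], [7.0000, 12.0000]] (det J = 98.0000).
Solving J·Δ = −F gives Δ = (-0.2908, -0.5179).
Then the next iterate is (x, y)₁ = (1.2092, 0.4821).

(1.2092, 0.4821)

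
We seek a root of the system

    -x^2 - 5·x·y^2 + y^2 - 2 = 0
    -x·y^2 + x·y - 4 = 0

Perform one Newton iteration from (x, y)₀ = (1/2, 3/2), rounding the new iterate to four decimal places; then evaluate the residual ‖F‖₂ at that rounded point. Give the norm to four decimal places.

At (1/2, 3/2): F = (-5.6250, -4.3750).
Jacobian J = [[-2·x - 5·y^2, -10·x·y + 2·y], [-y^2 + y, -2·x·y + x]].
At the point, J = [[-12.2500, -4.5000], [-0.7500, -1.0000]] (det J = 8.8750).
Solving J·Δ = −F gives Δ = (1.5845, -5.5634).
Then the next iterate is (x, y)₁ = (2.0845, -4.0634).
Re-evaluating at (2.0845, -4.0634): F = (-161.922107, -46.887794), so ‖F‖₂ = 168.5741.

168.5741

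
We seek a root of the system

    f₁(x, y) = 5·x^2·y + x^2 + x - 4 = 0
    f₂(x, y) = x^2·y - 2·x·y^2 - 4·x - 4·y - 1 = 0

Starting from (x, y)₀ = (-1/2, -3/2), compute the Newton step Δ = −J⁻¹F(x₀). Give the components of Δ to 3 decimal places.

At (-1/2, -3/2): F = (-6.125, 8.875).
Jacobian J = [[10·x·y + 2·x + 1, 5·x^2], [2·x·y - 2·y^2 - 4, x^2 - 4·x·y - 4]].
At the point, J = [[7.500, 1.250], [-7.000, -6.750]] (det J = -41.875).
Solving J·Δ = −F gives Δ = (0.722, 0.566).

(0.722, 0.566)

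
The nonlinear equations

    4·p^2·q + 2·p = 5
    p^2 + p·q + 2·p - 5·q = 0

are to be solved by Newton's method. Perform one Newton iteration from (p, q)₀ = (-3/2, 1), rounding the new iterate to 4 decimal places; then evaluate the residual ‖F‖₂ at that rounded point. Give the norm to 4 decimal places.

At (-3/2, 1): F = (1.0000, -7.2500).
Jacobian J = [[8·p·q + 2, 4·p^2], [2·p + q + 2, p - 5]].
At the point, J = [[-10.0000, 9.0000], [0.0000, -6.5000]] (det J = 65.0000).
Solving J·Δ = −F gives Δ = (-0.9038, -1.1154).
Then the next iterate is (p, q)₁ = (-2.4038, -0.1154).
Re-evaluating at (-2.4038, -0.1154): F = (-12.474842, 1.825053), so ‖F‖₂ = 12.6076.

12.6076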